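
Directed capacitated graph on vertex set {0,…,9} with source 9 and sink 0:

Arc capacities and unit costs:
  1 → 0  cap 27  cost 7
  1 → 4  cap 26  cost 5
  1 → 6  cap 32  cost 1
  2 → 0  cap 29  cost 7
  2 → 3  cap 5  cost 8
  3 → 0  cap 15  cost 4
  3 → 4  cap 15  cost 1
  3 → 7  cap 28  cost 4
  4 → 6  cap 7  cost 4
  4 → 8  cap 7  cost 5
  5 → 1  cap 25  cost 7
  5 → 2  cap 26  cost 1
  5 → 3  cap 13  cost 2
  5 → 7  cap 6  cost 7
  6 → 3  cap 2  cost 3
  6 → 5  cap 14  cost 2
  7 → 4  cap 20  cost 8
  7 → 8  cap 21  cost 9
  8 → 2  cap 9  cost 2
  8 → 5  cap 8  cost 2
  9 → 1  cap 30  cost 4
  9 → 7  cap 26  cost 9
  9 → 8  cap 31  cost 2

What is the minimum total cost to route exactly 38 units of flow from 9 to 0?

shortest-cost path #1: 9→8→5→3→0 push 8 @ unit cost 10 (adds 80)
shortest-cost path #2: 9→1→0 push 27 @ unit cost 11 (adds 297)
shortest-cost path #3: 9→8→2→0 push 3 @ unit cost 11 (adds 33)
total cost = 410

Minimum cost for 38 units: 410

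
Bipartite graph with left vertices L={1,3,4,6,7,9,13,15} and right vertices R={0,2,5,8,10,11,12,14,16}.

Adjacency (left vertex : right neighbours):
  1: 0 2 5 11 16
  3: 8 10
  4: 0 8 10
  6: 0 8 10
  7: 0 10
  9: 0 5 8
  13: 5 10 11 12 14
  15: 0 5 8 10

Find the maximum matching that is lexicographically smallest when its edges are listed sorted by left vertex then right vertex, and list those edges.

|M| = 6 (so the lex-smallest maximum matching has 6 edges)
process left vertices in ascending order; for each, take the smallest-labelled available neighbour that still permits 6 edges overall, or leave it unmatched if none does
lex-smallest matching: {1-2, 3-8, 4-0, 6-10, 9-5, 13-11}

Lex-smallest maximum matching: {(1,2), (3,8), (4,0), (6,10), (9,5), (13,11)}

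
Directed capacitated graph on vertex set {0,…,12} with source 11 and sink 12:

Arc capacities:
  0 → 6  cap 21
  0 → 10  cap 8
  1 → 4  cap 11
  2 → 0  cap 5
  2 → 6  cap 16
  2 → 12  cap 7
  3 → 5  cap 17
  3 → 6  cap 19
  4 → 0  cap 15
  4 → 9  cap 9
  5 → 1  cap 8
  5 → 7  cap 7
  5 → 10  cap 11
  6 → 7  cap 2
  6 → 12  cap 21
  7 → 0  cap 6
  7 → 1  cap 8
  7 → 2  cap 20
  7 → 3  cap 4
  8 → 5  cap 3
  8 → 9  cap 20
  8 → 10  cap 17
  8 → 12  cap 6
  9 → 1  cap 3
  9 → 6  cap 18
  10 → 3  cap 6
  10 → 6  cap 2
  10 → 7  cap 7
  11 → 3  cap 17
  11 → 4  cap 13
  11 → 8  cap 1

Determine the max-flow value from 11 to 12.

augment #1: 11→8→12 bottleneck 1, total now 1
augment #2: 11→3→6→12 bottleneck 17, total now 18
augment #3: 11→4→0→6→12 bottleneck 4, total now 22
augment #4: 11→4→0→6→7→2→12 bottleneck 2, total now 24
augment #5: 11→4→0→10→7→2→12 bottleneck 5, total now 29

Maximum flow value: 29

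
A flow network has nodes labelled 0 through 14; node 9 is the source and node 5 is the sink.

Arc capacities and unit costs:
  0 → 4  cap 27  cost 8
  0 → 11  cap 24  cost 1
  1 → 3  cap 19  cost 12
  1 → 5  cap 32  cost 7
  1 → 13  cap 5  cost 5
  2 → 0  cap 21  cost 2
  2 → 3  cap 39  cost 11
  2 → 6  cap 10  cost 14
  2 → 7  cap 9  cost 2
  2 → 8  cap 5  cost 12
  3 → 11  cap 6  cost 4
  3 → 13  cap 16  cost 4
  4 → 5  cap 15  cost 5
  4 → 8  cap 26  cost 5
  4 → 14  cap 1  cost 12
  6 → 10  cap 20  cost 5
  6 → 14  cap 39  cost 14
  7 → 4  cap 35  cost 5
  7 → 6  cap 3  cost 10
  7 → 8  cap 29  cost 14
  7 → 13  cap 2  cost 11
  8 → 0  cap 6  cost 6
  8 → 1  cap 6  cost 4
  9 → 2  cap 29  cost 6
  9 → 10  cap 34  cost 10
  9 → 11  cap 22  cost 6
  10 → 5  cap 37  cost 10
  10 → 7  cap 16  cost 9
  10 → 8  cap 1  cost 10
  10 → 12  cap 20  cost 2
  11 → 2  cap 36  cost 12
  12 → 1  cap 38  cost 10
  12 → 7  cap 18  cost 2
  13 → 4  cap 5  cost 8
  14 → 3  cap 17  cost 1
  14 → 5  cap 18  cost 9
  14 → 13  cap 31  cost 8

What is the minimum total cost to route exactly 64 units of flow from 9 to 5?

shortest-cost path #1: 9→2→7→4→5 push 9 @ unit cost 18 (adds 162)
shortest-cost path #2: 9→10→5 push 34 @ unit cost 20 (adds 680)
shortest-cost path #3: 9→2→0→4→5 push 6 @ unit cost 21 (adds 126)
shortest-cost path #4: 9→2→8→1→5 push 5 @ unit cost 29 (adds 145)
shortest-cost path #5: 9→2→0→4→8→1→5 push 1 @ unit cost 32 (adds 32)
shortest-cost path #6: 9→2→6→10→5 push 3 @ unit cost 35 (adds 105)
shortest-cost path #7: 9→2→0→4→14→5 push 1 @ unit cost 37 (adds 37)
shortest-cost path #8: 9→2→6→14→5 push 4 @ unit cost 43 (adds 172)
shortest-cost path #9: 9→11→2→6→14→5 push 1 @ unit cost 55 (adds 55)
total cost = 1514

Minimum cost for 64 units: 1514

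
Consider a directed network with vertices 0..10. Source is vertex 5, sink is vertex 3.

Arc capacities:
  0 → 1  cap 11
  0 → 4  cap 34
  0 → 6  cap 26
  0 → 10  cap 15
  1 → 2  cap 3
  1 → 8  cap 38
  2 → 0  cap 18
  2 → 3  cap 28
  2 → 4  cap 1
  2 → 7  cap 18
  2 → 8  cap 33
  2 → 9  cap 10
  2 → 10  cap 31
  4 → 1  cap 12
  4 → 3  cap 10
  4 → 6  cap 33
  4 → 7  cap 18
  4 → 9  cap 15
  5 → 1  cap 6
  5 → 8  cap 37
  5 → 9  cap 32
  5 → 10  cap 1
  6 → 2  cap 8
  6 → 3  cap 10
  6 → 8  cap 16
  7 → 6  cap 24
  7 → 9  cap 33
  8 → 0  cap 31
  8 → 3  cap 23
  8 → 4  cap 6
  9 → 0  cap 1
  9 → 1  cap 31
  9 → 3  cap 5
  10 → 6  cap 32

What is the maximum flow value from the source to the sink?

augment #1: 5→8→3 bottleneck 23, total now 23
augment #2: 5→9→3 bottleneck 5, total now 28
augment #3: 5→1→2→3 bottleneck 3, total now 31
augment #4: 5→8→4→3 bottleneck 6, total now 37
augment #5: 5→10→6→3 bottleneck 1, total now 38
augment #6: 5→8→0→4→3 bottleneck 4, total now 42
augment #7: 5→8→0→6→3 bottleneck 4, total now 46
augment #8: 5→9→0→6→3 bottleneck 1, total now 47
augment #9: 5→1→8→0→6→3 bottleneck 3, total now 50
augment #10: 5→9→1→8→0→6→3 bottleneck 1, total now 51
augment #11: 5→9→1→8→0→6→2→3 bottleneck 8, total now 59

Maximum flow value: 59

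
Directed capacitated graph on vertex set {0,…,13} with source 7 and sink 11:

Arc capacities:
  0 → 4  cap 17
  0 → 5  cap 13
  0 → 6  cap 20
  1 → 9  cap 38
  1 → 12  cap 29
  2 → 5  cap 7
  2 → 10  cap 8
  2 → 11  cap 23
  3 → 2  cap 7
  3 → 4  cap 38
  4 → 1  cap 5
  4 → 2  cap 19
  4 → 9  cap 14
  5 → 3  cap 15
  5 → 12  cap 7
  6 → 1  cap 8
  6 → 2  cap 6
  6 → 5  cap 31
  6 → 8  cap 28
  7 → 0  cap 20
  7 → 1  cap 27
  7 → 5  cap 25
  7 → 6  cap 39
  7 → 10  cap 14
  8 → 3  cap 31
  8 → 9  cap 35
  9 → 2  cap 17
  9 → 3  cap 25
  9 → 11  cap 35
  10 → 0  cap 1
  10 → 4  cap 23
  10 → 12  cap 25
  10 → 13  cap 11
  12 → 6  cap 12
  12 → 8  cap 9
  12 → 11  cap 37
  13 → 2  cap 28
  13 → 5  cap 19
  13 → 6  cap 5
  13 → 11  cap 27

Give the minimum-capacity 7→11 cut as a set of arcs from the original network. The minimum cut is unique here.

Min-cut arcs: {(2,11), (9,11), (10,13), (12,11)} (total capacity 106)

augment #1: 7→1→9→11 push 27
augment #2: 7→5→12→11 push 7
augment #3: 7→6→2→11 push 6
augment #4: 7→10→12→11 push 14
augment #5: 7→0→4→2→11 push 17
augment #6: 7→6→1→9→11 push 8
augment #7: 7→5→3→2→10→12→11 push 7
augment #8: 7→5→3→4→1→12→11 push 5
augment #9: 7→6→8→9→1→12→11 push 4
augment #10: 7→5→3→4→2→10→13→11 push 1
augment #11: 7→6→8→9→1→12→10→13→11 push 10
max flow = 106; residual-reachable set from 7 gives S-side
cut edges (S→T): {(2,11), (9,11), (10,13), (12,11)} total cap 106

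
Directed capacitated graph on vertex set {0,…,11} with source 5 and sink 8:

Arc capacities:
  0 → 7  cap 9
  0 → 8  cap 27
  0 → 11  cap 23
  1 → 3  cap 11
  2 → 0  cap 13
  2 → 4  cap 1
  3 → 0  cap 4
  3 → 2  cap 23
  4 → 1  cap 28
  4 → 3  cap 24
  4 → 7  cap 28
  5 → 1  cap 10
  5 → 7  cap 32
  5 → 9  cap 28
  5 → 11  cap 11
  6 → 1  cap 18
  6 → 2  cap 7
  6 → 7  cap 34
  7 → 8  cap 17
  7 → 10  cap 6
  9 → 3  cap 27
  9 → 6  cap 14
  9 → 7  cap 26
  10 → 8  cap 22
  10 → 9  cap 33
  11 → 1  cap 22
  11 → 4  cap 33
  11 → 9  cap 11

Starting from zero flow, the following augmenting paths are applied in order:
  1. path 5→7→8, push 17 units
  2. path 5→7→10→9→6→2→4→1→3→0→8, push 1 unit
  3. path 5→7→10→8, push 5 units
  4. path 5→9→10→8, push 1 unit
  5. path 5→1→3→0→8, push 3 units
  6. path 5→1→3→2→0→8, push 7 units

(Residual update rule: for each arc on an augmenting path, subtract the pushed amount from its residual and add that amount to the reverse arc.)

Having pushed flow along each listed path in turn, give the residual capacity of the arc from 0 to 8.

after path 1 (5→7→8, push 17): res(0,8)=27
after path 2 (5→7→10→9→6→2→4→1→3→0→8, push 1): res(0,8)=26
after path 3 (5→7→10→8, push 5): res(0,8)=26
after path 4 (5→9→10→8, push 1): res(0,8)=26
after path 5 (5→1→3→0→8, push 3): res(0,8)=23
after path 6 (5→1→3→2→0→8, push 7): res(0,8)=16

Residual capacity of (0,8): 16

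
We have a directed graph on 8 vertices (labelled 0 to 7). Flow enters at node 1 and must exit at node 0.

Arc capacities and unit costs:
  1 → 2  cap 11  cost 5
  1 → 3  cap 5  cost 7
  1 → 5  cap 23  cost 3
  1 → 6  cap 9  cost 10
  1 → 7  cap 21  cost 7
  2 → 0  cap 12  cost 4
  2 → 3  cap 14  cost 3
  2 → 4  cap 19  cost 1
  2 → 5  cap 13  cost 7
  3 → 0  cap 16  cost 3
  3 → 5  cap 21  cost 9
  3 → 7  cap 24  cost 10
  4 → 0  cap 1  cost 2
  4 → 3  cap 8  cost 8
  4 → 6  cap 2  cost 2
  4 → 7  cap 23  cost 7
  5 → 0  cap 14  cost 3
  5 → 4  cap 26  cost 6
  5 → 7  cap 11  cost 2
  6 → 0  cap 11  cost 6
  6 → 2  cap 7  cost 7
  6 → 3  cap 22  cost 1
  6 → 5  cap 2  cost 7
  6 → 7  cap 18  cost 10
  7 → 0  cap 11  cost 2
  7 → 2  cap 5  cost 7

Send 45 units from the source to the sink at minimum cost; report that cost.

Minimum cost for 45 units: 369

shortest-cost path #1: 1→5→0 push 14 @ unit cost 6 (adds 84)
shortest-cost path #2: 1→5→7→0 push 9 @ unit cost 7 (adds 63)
shortest-cost path #3: 1→2→4→0 push 1 @ unit cost 8 (adds 8)
shortest-cost path #4: 1→2→0 push 10 @ unit cost 9 (adds 90)
shortest-cost path #5: 1→7→0 push 2 @ unit cost 9 (adds 18)
shortest-cost path #6: 1→3→0 push 5 @ unit cost 10 (adds 50)
shortest-cost path #7: 1→6→3→0 push 4 @ unit cost 14 (adds 56)
total cost = 369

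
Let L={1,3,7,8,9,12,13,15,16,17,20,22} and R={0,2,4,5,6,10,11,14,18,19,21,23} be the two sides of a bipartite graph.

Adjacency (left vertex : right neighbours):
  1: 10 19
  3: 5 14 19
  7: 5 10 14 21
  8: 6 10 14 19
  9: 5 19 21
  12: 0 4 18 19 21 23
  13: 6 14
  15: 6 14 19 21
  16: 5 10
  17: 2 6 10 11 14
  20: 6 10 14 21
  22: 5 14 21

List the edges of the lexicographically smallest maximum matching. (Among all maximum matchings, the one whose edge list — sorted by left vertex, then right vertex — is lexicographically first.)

|M| = 8 (so the lex-smallest maximum matching has 8 edges)
process left vertices in ascending order; for each, take the smallest-labelled available neighbour that still permits 8 edges overall, or leave it unmatched if none does
lex-smallest matching: {1-10, 3-5, 7-14, 8-6, 9-19, 12-0, 15-21, 17-2}

Lex-smallest maximum matching: {(1,10), (3,5), (7,14), (8,6), (9,19), (12,0), (15,21), (17,2)}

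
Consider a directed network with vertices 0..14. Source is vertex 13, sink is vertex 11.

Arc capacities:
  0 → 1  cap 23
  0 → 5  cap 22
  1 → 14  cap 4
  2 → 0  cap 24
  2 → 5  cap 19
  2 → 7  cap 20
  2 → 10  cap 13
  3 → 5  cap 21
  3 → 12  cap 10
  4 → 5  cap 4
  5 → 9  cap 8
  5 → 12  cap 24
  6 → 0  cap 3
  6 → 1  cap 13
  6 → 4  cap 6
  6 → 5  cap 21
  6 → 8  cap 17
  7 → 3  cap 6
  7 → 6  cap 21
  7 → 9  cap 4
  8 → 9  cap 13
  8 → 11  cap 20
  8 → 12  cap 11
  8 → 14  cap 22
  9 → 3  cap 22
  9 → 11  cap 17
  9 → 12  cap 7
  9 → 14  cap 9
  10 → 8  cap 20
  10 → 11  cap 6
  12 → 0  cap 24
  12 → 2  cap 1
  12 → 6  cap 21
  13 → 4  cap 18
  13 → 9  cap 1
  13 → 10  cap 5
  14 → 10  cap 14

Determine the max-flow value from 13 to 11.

augment #1: 13→9→11 bottleneck 1, total now 1
augment #2: 13→10→11 bottleneck 5, total now 6
augment #3: 13→4→5→9→11 bottleneck 4, total now 10

Maximum flow value: 10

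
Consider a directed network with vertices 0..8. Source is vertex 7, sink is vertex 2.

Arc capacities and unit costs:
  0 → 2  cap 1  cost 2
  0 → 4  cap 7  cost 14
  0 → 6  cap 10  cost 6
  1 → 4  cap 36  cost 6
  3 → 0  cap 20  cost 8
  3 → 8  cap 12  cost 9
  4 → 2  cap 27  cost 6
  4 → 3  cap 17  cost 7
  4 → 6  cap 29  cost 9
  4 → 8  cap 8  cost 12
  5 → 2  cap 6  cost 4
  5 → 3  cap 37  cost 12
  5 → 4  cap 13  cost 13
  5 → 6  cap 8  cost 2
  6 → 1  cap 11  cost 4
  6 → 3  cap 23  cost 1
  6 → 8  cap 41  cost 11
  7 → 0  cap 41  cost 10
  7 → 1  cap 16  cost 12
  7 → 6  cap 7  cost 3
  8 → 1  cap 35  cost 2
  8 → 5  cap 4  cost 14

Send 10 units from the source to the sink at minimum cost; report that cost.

Minimum cost for 10 units: 193

shortest-cost path #1: 7→0→2 push 1 @ unit cost 12 (adds 12)
shortest-cost path #2: 7→6→1→4→2 push 7 @ unit cost 19 (adds 133)
shortest-cost path #3: 7→1→4→2 push 2 @ unit cost 24 (adds 48)
total cost = 193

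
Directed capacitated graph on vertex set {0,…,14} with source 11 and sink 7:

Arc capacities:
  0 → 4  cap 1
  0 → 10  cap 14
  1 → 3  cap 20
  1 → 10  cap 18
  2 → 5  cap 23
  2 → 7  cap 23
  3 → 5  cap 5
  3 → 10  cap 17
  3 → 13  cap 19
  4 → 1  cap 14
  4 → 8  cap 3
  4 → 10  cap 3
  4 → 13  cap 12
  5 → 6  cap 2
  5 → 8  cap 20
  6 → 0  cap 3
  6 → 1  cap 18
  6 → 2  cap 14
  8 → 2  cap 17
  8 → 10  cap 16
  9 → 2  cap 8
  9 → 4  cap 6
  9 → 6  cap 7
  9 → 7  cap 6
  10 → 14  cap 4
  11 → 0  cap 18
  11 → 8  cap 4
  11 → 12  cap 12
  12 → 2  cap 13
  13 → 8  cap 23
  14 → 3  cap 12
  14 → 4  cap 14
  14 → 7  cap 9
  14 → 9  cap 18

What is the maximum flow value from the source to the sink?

augment #1: 11→8→2→7 bottleneck 4, total now 4
augment #2: 11→12→2→7 bottleneck 12, total now 16
augment #3: 11→0→10→14→7 bottleneck 4, total now 20
augment #4: 11→0→4→8→2→7 bottleneck 1, total now 21

Maximum flow value: 21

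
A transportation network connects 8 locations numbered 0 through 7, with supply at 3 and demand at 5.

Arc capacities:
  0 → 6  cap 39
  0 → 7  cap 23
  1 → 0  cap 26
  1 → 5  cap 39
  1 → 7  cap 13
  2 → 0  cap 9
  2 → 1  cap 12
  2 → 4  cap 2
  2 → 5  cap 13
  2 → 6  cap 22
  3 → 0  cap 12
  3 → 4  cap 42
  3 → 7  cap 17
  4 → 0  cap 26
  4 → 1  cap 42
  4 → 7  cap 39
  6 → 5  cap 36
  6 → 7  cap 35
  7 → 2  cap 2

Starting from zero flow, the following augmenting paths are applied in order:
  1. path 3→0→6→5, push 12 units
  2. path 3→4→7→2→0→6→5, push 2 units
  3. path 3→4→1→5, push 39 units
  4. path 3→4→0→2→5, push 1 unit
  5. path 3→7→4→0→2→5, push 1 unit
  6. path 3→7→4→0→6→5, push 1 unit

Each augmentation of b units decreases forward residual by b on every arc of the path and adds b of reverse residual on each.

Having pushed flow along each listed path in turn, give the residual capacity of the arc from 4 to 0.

after path 1 (3→0→6→5, push 12): res(4,0)=26
after path 2 (3→4→7→2→0→6→5, push 2): res(4,0)=26
after path 3 (3→4→1→5, push 39): res(4,0)=26
after path 4 (3→4→0→2→5, push 1): res(4,0)=25
after path 5 (3→7→4→0→2→5, push 1): res(4,0)=24
after path 6 (3→7→4→0→6→5, push 1): res(4,0)=23

Residual capacity of (4,0): 23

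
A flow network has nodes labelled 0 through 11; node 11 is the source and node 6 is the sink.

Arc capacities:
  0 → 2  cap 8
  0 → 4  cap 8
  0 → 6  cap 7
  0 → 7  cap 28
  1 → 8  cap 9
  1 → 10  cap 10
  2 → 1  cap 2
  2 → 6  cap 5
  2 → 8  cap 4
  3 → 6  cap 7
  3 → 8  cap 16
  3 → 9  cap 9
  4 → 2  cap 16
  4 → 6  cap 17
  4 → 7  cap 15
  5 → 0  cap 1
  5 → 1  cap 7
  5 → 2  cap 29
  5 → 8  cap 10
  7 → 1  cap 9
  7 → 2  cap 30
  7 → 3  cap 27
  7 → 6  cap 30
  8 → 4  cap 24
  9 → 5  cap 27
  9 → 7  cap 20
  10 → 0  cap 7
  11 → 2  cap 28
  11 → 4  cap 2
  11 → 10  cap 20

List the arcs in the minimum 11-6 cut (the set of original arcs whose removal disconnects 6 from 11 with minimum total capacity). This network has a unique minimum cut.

augment #1: 11→2→6 push 5
augment #2: 11→4→6 push 2
augment #3: 11→10→0→6 push 7
augment #4: 11→2→8→4→6 push 4
augment #5: 11→2→1→8→4→6 push 2
max flow = 20; residual-reachable set from 11 gives S-side
cut edges (S→T): {(2,1), (2,6), (2,8), (10,0), (11,4)} total cap 20

Min-cut arcs: {(2,1), (2,6), (2,8), (10,0), (11,4)} (total capacity 20)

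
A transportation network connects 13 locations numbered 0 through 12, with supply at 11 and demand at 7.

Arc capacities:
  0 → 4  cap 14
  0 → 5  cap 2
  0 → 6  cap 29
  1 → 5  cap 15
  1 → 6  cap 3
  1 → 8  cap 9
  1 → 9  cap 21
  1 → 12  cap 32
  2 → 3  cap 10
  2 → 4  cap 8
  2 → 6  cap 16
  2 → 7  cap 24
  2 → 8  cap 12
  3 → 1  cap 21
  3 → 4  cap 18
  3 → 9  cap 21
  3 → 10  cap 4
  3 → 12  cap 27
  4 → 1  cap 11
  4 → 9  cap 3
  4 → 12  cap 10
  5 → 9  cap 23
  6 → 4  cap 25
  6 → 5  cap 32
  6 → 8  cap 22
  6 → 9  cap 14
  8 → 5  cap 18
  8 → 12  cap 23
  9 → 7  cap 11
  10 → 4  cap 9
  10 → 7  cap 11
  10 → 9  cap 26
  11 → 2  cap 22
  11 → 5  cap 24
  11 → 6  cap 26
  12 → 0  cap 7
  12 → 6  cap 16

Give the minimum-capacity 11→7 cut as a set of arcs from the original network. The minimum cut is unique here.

Min-cut arcs: {(9,7), (11,2)} (total capacity 33)

augment #1: 11→2→7 push 22
augment #2: 11→5→9→7 push 11
max flow = 33; residual-reachable set from 11 gives S-side
cut edges (S→T): {(9,7), (11,2)} total cap 33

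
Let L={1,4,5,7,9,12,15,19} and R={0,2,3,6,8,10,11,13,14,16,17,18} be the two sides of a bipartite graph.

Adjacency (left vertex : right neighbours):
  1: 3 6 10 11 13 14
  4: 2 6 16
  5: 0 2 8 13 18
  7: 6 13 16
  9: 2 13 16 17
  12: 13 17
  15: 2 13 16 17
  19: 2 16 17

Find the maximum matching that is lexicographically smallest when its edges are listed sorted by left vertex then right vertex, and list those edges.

Lex-smallest maximum matching: {(1,3), (4,2), (5,0), (7,6), (9,13), (12,17), (15,16)}

|M| = 7 (so the lex-smallest maximum matching has 7 edges)
process left vertices in ascending order; for each, take the smallest-labelled available neighbour that still permits 7 edges overall, or leave it unmatched if none does
lex-smallest matching: {1-3, 4-2, 5-0, 7-6, 9-13, 12-17, 15-16}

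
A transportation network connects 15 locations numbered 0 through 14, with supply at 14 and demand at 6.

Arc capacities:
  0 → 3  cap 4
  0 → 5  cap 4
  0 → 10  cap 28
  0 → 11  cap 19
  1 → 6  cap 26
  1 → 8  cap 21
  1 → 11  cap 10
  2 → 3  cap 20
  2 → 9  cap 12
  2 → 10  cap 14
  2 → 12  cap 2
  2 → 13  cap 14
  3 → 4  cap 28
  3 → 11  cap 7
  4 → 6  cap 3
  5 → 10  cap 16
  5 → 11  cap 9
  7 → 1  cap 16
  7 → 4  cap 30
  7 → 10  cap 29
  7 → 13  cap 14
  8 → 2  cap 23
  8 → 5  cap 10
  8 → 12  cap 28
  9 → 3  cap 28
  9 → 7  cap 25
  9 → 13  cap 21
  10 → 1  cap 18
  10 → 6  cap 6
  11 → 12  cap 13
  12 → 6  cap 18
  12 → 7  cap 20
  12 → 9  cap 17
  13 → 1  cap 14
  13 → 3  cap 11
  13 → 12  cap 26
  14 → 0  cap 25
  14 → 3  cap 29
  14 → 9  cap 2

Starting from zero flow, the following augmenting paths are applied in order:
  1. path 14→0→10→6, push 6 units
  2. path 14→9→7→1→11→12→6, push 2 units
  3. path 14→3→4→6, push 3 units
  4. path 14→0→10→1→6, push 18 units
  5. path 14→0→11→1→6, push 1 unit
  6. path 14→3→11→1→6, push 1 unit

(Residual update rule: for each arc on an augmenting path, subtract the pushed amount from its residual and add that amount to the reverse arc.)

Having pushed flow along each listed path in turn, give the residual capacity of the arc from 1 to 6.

after path 1 (14→0→10→6, push 6): res(1,6)=26
after path 2 (14→9→7→1→11→12→6, push 2): res(1,6)=26
after path 3 (14→3→4→6, push 3): res(1,6)=26
after path 4 (14→0→10→1→6, push 18): res(1,6)=8
after path 5 (14→0→11→1→6, push 1): res(1,6)=7
after path 6 (14→3→11→1→6, push 1): res(1,6)=6

Residual capacity of (1,6): 6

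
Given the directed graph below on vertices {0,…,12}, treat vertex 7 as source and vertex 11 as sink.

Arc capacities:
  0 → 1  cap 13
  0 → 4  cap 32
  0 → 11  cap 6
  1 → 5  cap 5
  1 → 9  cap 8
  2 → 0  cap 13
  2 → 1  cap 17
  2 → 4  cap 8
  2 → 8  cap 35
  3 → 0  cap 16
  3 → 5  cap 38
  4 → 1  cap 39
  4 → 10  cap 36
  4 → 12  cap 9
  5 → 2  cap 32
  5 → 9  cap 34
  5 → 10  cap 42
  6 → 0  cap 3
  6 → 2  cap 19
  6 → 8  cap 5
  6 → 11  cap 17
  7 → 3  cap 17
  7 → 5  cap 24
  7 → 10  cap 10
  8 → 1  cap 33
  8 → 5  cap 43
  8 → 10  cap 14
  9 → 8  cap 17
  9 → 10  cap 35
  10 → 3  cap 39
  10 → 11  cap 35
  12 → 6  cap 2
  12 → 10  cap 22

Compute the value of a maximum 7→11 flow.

Maximum flow value: 43

augment #1: 7→10→11 bottleneck 10, total now 10
augment #2: 7→3→0→11 bottleneck 6, total now 16
augment #3: 7→5→10→11 bottleneck 24, total now 40
augment #4: 7→3→5→10→11 bottleneck 1, total now 41
augment #5: 7→3→0→4→12→6→11 bottleneck 2, total now 43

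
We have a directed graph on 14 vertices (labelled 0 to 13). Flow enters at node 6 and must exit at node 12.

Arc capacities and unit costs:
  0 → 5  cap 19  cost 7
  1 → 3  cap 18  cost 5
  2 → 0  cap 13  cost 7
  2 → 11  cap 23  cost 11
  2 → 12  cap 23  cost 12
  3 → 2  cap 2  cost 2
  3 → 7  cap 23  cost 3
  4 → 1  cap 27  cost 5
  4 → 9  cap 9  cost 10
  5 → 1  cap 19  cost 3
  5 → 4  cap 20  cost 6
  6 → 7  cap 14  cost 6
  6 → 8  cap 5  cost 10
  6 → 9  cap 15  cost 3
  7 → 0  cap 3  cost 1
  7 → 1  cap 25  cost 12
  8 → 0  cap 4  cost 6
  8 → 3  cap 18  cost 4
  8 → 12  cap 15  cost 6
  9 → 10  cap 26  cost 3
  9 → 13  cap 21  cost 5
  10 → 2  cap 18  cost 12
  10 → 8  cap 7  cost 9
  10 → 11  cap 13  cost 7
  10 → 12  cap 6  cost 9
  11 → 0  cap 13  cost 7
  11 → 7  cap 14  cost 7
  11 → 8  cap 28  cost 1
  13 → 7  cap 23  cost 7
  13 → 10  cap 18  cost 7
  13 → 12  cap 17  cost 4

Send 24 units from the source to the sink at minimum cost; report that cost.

Minimum cost for 24 units: 411

shortest-cost path #1: 6→9→13→12 push 15 @ unit cost 12 (adds 180)
shortest-cost path #2: 6→8→12 push 5 @ unit cost 16 (adds 80)
shortest-cost path #3: 6→7→0→5→1→3→2→12 push 2 @ unit cost 36 (adds 72)
shortest-cost path #4: 6→7→0→5→4→9→13→12 push 1 @ unit cost 39 (adds 39)
shortest-cost path #5: 6→7→1→5→4→9→13→12 push 1 @ unit cost 40 (adds 40)
total cost = 411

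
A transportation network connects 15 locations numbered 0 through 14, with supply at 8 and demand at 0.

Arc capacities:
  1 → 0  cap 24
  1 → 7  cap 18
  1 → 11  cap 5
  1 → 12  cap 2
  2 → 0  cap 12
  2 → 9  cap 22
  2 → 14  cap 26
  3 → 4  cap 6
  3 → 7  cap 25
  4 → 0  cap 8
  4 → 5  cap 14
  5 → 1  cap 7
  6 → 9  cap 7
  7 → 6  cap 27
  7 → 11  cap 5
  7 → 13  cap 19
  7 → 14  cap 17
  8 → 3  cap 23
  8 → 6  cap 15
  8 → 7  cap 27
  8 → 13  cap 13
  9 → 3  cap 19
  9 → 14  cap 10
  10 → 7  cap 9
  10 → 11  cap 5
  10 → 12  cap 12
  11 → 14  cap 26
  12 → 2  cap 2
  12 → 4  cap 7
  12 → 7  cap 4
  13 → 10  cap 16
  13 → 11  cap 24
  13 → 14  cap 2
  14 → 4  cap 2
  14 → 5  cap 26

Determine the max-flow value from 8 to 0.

Maximum flow value: 17

augment #1: 8→3→4→0 bottleneck 6, total now 6
augment #2: 8→7→14→4→0 bottleneck 2, total now 8
augment #3: 8→7→14→5→1→0 bottleneck 7, total now 15
augment #4: 8→13→10→12→2→0 bottleneck 2, total now 17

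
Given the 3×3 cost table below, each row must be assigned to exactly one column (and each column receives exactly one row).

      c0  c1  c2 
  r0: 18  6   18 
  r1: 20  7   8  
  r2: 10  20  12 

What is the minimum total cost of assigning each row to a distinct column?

optimal assignment: row0→col1 (cost 6), row1→col2 (cost 8), row2→col0 (cost 10)
total = 6 + 8 + 10 = 24

Minimum assignment cost: 24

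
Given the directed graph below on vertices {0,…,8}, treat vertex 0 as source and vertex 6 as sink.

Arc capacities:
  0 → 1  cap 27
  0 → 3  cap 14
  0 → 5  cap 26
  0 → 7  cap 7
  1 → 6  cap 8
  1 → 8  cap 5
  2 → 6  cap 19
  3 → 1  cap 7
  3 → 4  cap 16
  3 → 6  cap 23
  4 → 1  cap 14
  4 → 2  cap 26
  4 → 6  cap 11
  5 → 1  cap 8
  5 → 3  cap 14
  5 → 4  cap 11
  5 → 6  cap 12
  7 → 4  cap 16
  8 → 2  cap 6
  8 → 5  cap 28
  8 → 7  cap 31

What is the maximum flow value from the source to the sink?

Maximum flow value: 60

augment #1: 0→1→6 bottleneck 8, total now 8
augment #2: 0→3→6 bottleneck 14, total now 22
augment #3: 0→5→6 bottleneck 12, total now 34
augment #4: 0→5→3→6 bottleneck 9, total now 43
augment #5: 0→5→4→6 bottleneck 5, total now 48
augment #6: 0→7→4→6 bottleneck 6, total now 54
augment #7: 0→1→8→2→6 bottleneck 5, total now 59
augment #8: 0→7→4→2→6 bottleneck 1, total now 60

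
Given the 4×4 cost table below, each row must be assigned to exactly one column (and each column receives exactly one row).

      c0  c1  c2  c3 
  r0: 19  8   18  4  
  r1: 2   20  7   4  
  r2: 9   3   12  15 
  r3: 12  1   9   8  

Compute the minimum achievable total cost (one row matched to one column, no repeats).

Minimum assignment cost: 18

optimal assignment: row0→col3 (cost 4), row1→col0 (cost 2), row2→col1 (cost 3), row3→col2 (cost 9)
total = 4 + 2 + 3 + 9 = 18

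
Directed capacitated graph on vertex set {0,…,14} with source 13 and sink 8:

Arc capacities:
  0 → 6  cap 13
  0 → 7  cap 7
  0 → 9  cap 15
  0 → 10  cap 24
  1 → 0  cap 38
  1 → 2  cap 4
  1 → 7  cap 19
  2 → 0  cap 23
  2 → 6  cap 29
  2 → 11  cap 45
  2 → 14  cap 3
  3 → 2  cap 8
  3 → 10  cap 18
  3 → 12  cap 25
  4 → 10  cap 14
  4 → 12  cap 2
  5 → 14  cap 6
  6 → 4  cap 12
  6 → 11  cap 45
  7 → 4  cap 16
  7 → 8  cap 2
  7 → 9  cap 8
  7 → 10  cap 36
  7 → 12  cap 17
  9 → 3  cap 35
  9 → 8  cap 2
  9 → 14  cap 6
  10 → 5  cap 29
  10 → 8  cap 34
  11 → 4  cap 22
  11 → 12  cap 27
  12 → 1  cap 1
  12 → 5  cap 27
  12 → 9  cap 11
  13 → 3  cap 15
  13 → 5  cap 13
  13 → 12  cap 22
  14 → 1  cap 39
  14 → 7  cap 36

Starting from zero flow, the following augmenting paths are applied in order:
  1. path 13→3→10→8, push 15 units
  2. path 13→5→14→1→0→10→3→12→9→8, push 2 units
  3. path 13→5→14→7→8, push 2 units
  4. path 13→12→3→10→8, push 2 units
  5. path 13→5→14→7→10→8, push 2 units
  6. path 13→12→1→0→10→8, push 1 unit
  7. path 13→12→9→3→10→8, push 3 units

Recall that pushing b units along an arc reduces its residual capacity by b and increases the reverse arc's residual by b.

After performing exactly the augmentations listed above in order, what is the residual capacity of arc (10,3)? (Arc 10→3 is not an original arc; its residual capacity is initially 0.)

Residual capacity of (10,3): 18

after path 1 (13→3→10→8, push 15): res(10,3)=15
after path 2 (13→5→14→1→0→10→3→12→9→8, push 2): res(10,3)=13
after path 3 (13→5→14→7→8, push 2): res(10,3)=13
after path 4 (13→12→3→10→8, push 2): res(10,3)=15
after path 5 (13→5→14→7→10→8, push 2): res(10,3)=15
after path 6 (13→12→1→0→10→8, push 1): res(10,3)=15
after path 7 (13→12→9→3→10→8, push 3): res(10,3)=18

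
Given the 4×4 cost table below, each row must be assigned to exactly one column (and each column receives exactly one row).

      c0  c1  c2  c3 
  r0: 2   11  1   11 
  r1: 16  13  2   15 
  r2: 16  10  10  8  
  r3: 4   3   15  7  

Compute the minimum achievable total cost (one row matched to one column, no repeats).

optimal assignment: row0→col0 (cost 2), row1→col2 (cost 2), row2→col3 (cost 8), row3→col1 (cost 3)
total = 2 + 2 + 8 + 3 = 15

Minimum assignment cost: 15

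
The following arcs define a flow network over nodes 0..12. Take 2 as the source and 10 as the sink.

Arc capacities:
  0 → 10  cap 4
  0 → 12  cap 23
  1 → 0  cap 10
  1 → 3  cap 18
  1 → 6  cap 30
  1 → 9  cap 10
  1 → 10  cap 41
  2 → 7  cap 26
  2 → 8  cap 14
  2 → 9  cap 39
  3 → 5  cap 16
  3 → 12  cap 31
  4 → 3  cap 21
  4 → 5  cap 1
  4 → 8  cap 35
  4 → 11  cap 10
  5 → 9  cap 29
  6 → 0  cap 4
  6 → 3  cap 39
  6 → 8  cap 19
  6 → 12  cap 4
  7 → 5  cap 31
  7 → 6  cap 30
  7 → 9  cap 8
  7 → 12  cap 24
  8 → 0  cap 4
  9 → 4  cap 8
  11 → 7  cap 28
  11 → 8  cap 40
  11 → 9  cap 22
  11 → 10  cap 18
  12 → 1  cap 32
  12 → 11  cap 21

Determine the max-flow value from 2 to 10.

augment #1: 2→8→0→10 bottleneck 4, total now 4
augment #2: 2→7→12→1→10 bottleneck 24, total now 28
augment #3: 2→9→4→11→10 bottleneck 8, total now 36
augment #4: 2→7→6→12→1→10 bottleneck 2, total now 38

Maximum flow value: 38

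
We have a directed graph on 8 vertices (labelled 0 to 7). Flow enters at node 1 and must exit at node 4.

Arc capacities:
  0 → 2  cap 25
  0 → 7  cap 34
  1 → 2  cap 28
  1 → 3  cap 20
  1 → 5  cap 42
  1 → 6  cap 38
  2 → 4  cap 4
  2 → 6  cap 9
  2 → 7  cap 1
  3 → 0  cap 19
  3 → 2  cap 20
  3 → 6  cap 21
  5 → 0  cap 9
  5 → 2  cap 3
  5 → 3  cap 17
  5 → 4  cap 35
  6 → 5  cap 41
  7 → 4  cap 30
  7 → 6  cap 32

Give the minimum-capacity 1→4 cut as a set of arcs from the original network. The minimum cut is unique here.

augment #1: 1→2→4 push 4
augment #2: 1→5→4 push 35
augment #3: 1→2→7→4 push 1
augment #4: 1→3→0→7→4 push 19
augment #5: 1→5→0→7→4 push 7
augment #6: 1→6→5→0→7→4 push 2
max flow = 68; residual-reachable set from 1 gives S-side
cut edges (S→T): {(2,4), (2,7), (3,0), (5,0), (5,4)} total cap 68

Min-cut arcs: {(2,4), (2,7), (3,0), (5,0), (5,4)} (total capacity 68)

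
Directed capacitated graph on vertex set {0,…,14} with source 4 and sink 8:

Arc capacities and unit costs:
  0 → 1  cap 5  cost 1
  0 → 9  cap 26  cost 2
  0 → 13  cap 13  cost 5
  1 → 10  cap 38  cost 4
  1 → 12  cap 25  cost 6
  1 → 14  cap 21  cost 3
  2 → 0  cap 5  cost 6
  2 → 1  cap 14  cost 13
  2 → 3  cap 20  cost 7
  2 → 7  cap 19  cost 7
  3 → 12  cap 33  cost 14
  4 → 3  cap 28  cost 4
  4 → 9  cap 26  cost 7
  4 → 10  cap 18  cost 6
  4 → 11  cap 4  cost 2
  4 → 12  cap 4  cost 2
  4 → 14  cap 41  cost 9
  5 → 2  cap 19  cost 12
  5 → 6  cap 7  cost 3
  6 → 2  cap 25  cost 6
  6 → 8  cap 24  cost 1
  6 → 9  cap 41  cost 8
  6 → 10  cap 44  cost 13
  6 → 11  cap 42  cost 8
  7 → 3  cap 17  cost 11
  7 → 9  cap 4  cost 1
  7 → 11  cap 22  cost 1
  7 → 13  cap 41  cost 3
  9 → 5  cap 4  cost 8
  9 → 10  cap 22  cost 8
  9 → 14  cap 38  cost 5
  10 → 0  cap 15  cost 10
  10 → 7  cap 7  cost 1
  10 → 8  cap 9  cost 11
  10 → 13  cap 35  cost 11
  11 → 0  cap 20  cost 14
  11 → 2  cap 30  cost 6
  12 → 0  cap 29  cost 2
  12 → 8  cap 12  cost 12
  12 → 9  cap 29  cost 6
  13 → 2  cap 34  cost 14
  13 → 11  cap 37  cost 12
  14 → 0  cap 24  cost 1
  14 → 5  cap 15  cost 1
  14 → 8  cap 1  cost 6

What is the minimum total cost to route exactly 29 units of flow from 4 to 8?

Minimum cost for 29 units: 557

shortest-cost path #1: 4→12→0→1→14→5→6→8 push 4 @ unit cost 13 (adds 52)
shortest-cost path #2: 4→14→5→6→8 push 3 @ unit cost 14 (adds 42)
shortest-cost path #3: 4→14→8 push 1 @ unit cost 15 (adds 15)
shortest-cost path #4: 4→14→1→0→12→8 push 4 @ unit cost 15 (adds 60)
shortest-cost path #5: 4→10→8 push 9 @ unit cost 17 (adds 153)
shortest-cost path #6: 4→14→0→1→12→8 push 5 @ unit cost 29 (adds 145)
shortest-cost path #7: 4→3→12→8 push 3 @ unit cost 30 (adds 90)
total cost = 557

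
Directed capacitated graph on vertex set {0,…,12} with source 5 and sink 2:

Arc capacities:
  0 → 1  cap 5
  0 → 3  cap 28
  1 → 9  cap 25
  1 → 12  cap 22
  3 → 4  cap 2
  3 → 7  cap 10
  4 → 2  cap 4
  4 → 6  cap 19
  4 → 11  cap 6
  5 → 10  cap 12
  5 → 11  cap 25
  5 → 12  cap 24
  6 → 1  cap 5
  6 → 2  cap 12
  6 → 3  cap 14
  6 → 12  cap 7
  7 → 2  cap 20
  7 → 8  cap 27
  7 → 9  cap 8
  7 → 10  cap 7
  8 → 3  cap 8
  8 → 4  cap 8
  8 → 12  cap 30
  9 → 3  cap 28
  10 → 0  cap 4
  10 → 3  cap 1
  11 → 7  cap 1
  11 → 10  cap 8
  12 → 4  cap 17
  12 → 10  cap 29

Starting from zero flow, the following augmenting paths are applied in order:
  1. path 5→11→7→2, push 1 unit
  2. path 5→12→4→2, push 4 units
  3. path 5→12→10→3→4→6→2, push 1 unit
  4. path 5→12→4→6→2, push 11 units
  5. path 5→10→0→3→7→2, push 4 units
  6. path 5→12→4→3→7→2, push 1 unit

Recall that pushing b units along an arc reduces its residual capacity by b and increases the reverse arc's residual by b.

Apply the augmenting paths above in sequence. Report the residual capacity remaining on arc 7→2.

Residual capacity of (7,2): 14

after path 1 (5→11→7→2, push 1): res(7,2)=19
after path 2 (5→12→4→2, push 4): res(7,2)=19
after path 3 (5→12→10→3→4→6→2, push 1): res(7,2)=19
after path 4 (5→12→4→6→2, push 11): res(7,2)=19
after path 5 (5→10→0→3→7→2, push 4): res(7,2)=15
after path 6 (5→12→4→3→7→2, push 1): res(7,2)=14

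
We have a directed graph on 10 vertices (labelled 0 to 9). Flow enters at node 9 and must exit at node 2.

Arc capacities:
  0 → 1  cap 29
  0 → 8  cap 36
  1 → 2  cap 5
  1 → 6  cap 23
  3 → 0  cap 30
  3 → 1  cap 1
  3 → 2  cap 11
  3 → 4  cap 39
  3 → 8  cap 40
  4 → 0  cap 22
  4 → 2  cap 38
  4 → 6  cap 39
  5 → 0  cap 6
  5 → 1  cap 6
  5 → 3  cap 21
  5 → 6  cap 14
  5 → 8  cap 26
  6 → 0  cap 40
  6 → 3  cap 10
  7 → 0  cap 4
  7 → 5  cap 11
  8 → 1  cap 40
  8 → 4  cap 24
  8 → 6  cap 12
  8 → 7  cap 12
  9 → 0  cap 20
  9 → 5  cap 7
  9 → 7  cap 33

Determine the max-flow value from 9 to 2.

Maximum flow value: 42

augment #1: 9→0→1→2 bottleneck 5, total now 5
augment #2: 9→5→3→2 bottleneck 7, total now 12
augment #3: 9→0→8→4→2 bottleneck 15, total now 27
augment #4: 9→7→5→3→2 bottleneck 4, total now 31
augment #5: 9→7→0→8→4→2 bottleneck 4, total now 35
augment #6: 9→7→5→3→4→2 bottleneck 7, total now 42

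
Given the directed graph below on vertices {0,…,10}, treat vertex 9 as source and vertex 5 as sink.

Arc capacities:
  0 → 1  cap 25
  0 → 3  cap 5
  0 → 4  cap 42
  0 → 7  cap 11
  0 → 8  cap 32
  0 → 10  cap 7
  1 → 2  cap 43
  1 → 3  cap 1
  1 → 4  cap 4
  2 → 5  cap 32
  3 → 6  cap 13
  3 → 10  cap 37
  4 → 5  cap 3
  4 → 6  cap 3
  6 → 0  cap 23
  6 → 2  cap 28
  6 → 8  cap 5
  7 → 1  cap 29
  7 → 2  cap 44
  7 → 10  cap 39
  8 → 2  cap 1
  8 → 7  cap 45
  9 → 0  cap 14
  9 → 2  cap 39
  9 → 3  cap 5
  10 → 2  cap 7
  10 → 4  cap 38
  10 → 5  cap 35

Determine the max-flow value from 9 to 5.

Maximum flow value: 51

augment #1: 9→2→5 bottleneck 32, total now 32
augment #2: 9→0→4→5 bottleneck 3, total now 35
augment #3: 9→0→10→5 bottleneck 7, total now 42
augment #4: 9→3→10→5 bottleneck 5, total now 47
augment #5: 9→0→3→10→5 bottleneck 4, total now 51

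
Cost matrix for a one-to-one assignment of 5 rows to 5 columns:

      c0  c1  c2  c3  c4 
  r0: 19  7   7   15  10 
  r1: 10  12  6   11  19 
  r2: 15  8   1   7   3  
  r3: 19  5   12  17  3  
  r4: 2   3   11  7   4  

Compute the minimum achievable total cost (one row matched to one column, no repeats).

Minimum assignment cost: 24

optimal assignment: row0→col1 (cost 7), row1→col3 (cost 11), row2→col2 (cost 1), row3→col4 (cost 3), row4→col0 (cost 2)
total = 7 + 11 + 1 + 3 + 2 = 24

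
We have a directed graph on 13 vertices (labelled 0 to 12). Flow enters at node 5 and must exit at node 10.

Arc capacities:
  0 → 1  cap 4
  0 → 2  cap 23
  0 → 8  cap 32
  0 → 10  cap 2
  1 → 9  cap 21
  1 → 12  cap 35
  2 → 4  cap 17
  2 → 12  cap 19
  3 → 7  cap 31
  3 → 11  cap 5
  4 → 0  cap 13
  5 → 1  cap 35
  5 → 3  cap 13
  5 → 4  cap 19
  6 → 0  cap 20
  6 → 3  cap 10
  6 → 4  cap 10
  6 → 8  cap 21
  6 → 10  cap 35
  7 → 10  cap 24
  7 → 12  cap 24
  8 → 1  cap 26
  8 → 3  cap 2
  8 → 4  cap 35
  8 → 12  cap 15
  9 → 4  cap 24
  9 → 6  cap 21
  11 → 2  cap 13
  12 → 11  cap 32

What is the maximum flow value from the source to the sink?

Maximum flow value: 38

augment #1: 5→3→7→10 bottleneck 13, total now 13
augment #2: 5→4→0→10 bottleneck 2, total now 15
augment #3: 5→1→9→6→10 bottleneck 21, total now 36
augment #4: 5→4→0→8→3→7→10 bottleneck 2, total now 38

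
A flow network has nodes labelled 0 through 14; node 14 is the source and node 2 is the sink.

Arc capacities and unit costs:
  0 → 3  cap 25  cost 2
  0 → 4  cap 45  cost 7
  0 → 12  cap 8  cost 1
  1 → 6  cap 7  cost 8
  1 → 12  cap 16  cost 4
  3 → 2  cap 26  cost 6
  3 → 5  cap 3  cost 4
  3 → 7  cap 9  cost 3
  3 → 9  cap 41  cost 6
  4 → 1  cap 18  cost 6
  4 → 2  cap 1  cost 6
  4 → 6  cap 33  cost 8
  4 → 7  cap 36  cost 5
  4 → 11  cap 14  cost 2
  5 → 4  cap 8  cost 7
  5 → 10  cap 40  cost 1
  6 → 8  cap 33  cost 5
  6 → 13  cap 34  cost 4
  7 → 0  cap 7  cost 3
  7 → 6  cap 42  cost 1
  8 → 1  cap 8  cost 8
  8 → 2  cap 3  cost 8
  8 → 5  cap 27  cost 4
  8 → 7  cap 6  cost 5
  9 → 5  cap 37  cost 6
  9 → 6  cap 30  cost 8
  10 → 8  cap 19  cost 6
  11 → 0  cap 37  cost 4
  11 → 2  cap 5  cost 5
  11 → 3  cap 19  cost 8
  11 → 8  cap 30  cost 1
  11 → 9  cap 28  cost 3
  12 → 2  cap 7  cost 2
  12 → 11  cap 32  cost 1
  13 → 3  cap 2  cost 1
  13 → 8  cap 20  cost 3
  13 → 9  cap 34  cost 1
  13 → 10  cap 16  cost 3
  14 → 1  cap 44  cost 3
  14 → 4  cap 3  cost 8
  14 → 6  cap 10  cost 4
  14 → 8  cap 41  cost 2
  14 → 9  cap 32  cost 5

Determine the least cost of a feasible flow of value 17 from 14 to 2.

shortest-cost path #1: 14→1→12→2 push 7 @ unit cost 9 (adds 63)
shortest-cost path #2: 14→8→2 push 3 @ unit cost 10 (adds 30)
shortest-cost path #3: 14→1→12→11→2 push 5 @ unit cost 13 (adds 65)
shortest-cost path #4: 14→4→2 push 1 @ unit cost 14 (adds 14)
shortest-cost path #5: 14→6→13→3→2 push 1 @ unit cost 15 (adds 15)
total cost = 187

Minimum cost for 17 units: 187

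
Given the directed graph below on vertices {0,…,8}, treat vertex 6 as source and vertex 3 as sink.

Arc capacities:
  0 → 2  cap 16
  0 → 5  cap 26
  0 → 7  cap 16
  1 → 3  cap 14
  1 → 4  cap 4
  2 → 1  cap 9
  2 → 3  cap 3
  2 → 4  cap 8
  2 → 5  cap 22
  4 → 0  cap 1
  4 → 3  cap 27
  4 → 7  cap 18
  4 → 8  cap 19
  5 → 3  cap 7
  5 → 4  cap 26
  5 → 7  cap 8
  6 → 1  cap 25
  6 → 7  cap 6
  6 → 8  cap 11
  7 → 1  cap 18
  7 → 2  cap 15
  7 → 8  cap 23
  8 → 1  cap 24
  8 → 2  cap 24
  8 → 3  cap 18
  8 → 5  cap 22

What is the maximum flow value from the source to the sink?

Maximum flow value: 35

augment #1: 6→1→3 bottleneck 14, total now 14
augment #2: 6→8→3 bottleneck 11, total now 25
augment #3: 6→1→4→3 bottleneck 4, total now 29
augment #4: 6→7→2→3 bottleneck 3, total now 32
augment #5: 6→7→8→3 bottleneck 3, total now 35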